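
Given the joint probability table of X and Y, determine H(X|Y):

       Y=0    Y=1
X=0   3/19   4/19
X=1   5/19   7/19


H(X|Y) = Σ_y p(y) H(X|Y=y)
  p(Y=0) = 8/19, H(X|Y=0) = 0.9544
  p(Y=1) = 11/19, H(X|Y=1) = 0.9457
H(X|Y) = 0.4211×0.9544 + 0.5789×0.9457 = 0.9494 bits


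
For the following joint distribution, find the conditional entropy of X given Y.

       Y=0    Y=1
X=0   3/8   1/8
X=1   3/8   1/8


H(X|Y) = Σ_y p(y) H(X|Y=y)
  p(Y=0) = 3/4, H(X|Y=0) = 1.0000
  p(Y=1) = 1/4, H(X|Y=1) = 1.0000
H(X|Y) = 0.7500×1.0000 + 0.2500×1.0000 = 1.0000 bits


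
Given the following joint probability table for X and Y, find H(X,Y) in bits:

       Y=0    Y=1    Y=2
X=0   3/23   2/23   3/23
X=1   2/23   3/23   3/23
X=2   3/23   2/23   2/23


H(X,Y) = -Σ p(x,y) log₂ p(x,y)
  p(0,0)=3/23: -0.1304 × log₂(0.1304) = 0.3833
  p(0,1)=2/23: -0.0870 × log₂(0.0870) = 0.3064
  p(0,2)=3/23: -0.1304 × log₂(0.1304) = 0.3833
  p(1,0)=2/23: -0.0870 × log₂(0.0870) = 0.3064
  p(1,1)=3/23: -0.1304 × log₂(0.1304) = 0.3833
  p(1,2)=3/23: -0.1304 × log₂(0.1304) = 0.3833
  p(2,0)=3/23: -0.1304 × log₂(0.1304) = 0.3833
  p(2,1)=2/23: -0.0870 × log₂(0.0870) = 0.3064
  p(2,2)=2/23: -0.0870 × log₂(0.0870) = 0.3064
H(X,Y) = 3.1421 bits


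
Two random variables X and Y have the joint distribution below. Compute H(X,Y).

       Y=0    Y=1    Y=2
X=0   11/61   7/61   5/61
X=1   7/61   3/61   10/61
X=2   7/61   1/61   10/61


H(X,Y) = -Σ p(x,y) log₂ p(x,y)
  p(0,0)=11/61: -0.1803 × log₂(0.1803) = 0.4456
  p(0,1)=7/61: -0.1148 × log₂(0.1148) = 0.3584
  p(0,2)=5/61: -0.0820 × log₂(0.0820) = 0.2958
  p(1,0)=7/61: -0.1148 × log₂(0.1148) = 0.3584
  p(1,1)=3/61: -0.0492 × log₂(0.0492) = 0.2137
  p(1,2)=10/61: -0.1639 × log₂(0.1639) = 0.4277
  p(2,0)=7/61: -0.1148 × log₂(0.1148) = 0.3584
  p(2,1)=1/61: -0.0164 × log₂(0.0164) = 0.0972
  p(2,2)=10/61: -0.1639 × log₂(0.1639) = 0.4277
H(X,Y) = 2.9830 bits


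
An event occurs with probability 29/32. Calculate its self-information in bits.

Information content I(x) = -log₂(p(x))
I = -log₂(29/32) = -log₂(0.9062)
I = 0.1420 bits


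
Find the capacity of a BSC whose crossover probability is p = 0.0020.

For BSC with error probability p:
C = 1 - H(p) where H(p) is binary entropy
H(0.0020) = -0.0020 × log₂(0.0020) - 0.9980 × log₂(0.9980)
H(p) = 0.0208
C = 1 - 0.0208 = 0.9792 bits/use


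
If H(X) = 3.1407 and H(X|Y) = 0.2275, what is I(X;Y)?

I(X;Y) = H(X) - H(X|Y)
I(X;Y) = 3.1407 - 0.2275 = 2.9132 bits


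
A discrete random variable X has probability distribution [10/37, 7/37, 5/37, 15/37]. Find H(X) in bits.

H(X) = -Σ p(x) log₂ p(x)
  -10/37 × log₂(10/37) = 0.5101
  -7/37 × log₂(7/37) = 0.4545
  -5/37 × log₂(5/37) = 0.3902
  -15/37 × log₂(15/37) = 0.5281
H(X) = 1.8829 bits


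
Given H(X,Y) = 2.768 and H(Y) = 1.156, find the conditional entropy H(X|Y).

Chain rule: H(X,Y) = H(X|Y) + H(Y)
H(X|Y) = H(X,Y) - H(Y) = 2.768 - 1.156 = 1.612 bits


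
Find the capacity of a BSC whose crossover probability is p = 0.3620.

For BSC with error probability p:
C = 1 - H(p) where H(p) is binary entropy
H(0.3620) = -0.3620 × log₂(0.3620) - 0.6380 × log₂(0.6380)
H(p) = 0.9443
C = 1 - 0.9443 = 0.0557 bits/use


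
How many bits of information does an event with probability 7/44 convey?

Information content I(x) = -log₂(p(x))
I = -log₂(7/44) = -log₂(0.1591)
I = 2.6521 bits


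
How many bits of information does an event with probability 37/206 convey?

Information content I(x) = -log₂(p(x))
I = -log₂(37/206) = -log₂(0.1796)
I = 2.4770 bits


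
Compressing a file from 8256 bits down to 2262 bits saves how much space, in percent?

Space savings = (1 - Compressed/Original) × 100%
= (1 - 2262/8256) × 100%
= 72.60%


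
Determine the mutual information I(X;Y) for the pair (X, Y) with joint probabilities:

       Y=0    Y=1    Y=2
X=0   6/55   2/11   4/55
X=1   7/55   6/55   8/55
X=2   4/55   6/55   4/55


H(X) = 1.5635, H(Y) = 1.5706, H(X,Y) = 3.1014
I(X;Y) = H(X) + H(Y) - H(X,Y) = 0.0327 bits


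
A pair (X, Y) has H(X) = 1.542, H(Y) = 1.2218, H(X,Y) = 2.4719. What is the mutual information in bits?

I(X;Y) = H(X) + H(Y) - H(X,Y)
I(X;Y) = 1.542 + 1.2218 - 2.4719 = 0.2919 bits


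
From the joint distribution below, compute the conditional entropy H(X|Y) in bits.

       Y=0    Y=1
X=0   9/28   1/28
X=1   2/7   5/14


H(X|Y) = Σ_y p(y) H(X|Y=y)
  p(Y=0) = 17/28, H(X|Y=0) = 0.9975
  p(Y=1) = 11/28, H(X|Y=1) = 0.4395
H(X|Y) = 0.6071×0.9975 + 0.3929×0.4395 = 0.7783 bits


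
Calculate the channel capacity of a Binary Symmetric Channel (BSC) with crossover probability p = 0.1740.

For BSC with error probability p:
C = 1 - H(p) where H(p) is binary entropy
H(0.1740) = -0.1740 × log₂(0.1740) - 0.8260 × log₂(0.8260)
H(p) = 0.6668
C = 1 - 0.6668 = 0.3332 bits/use


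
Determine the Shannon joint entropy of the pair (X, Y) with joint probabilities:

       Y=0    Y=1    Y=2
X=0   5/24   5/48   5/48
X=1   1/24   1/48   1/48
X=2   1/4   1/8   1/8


H(X,Y) = -Σ p(x,y) log₂ p(x,y)
  p(0,0)=5/24: -0.2083 × log₂(0.2083) = 0.4715
  p(0,1)=5/48: -0.1042 × log₂(0.1042) = 0.3399
  p(0,2)=5/48: -0.1042 × log₂(0.1042) = 0.3399
  p(1,0)=1/24: -0.0417 × log₂(0.0417) = 0.1910
  p(1,1)=1/48: -0.0208 × log₂(0.0208) = 0.1164
  p(1,2)=1/48: -0.0208 × log₂(0.0208) = 0.1164
  p(2,0)=1/4: -0.2500 × log₂(0.2500) = 0.5000
  p(2,1)=1/8: -0.1250 × log₂(0.1250) = 0.3750
  p(2,2)=1/8: -0.1250 × log₂(0.1250) = 0.3750
H(X,Y) = 2.8250 bits


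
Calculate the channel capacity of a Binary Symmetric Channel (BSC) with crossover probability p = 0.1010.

For BSC with error probability p:
C = 1 - H(p) where H(p) is binary entropy
H(0.1010) = -0.1010 × log₂(0.1010) - 0.8990 × log₂(0.8990)
H(p) = 0.4722
C = 1 - 0.4722 = 0.5278 bits/use


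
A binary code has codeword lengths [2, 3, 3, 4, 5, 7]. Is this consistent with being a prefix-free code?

Kraft inequality: Σ 2^(-l_i) ≤ 1 for prefix-free code
Calculating: 2^(-2) + 2^(-3) + 2^(-3) + 2^(-4) + 2^(-5) + 2^(-7)
= 0.25 + 0.125 + 0.125 + 0.0625 + 0.03125 + 0.0078125
= 0.6016
Since 0.6016 ≤ 1, prefix-free code exists


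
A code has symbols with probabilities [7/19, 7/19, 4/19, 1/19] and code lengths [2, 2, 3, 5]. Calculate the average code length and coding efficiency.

Average length L = Σ p_i × l_i = 2.3684 bits
Entropy H = 1.7583 bits
Efficiency η = H/L × 100% = 74.24%


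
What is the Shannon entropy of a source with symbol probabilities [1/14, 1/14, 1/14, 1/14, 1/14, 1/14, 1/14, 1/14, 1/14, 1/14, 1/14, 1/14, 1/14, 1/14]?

H(X) = -Σ p(x) log₂ p(x)
  -1/14 × log₂(1/14) = 0.2720
  -1/14 × log₂(1/14) = 0.2720
  -1/14 × log₂(1/14) = 0.2720
  -1/14 × log₂(1/14) = 0.2720
  -1/14 × log₂(1/14) = 0.2720
  -1/14 × log₂(1/14) = 0.2720
  -1/14 × log₂(1/14) = 0.2720
  -1/14 × log₂(1/14) = 0.2720
  -1/14 × log₂(1/14) = 0.2720
  -1/14 × log₂(1/14) = 0.2720
  -1/14 × log₂(1/14) = 0.2720
  -1/14 × log₂(1/14) = 0.2720
  -1/14 × log₂(1/14) = 0.2720
  -1/14 × log₂(1/14) = 0.2720
H(X) = 3.8074 bits


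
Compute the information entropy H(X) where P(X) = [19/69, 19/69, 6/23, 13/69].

H(X) = -Σ p(x) log₂ p(x)
  -19/69 × log₂(19/69) = 0.5123
  -19/69 × log₂(19/69) = 0.5123
  -6/23 × log₂(6/23) = 0.5057
  -13/69 × log₂(13/69) = 0.4537
H(X) = 1.9841 bits


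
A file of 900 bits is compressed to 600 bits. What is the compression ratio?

Compression ratio = Original / Compressed
= 900 / 600 = 1.50:1


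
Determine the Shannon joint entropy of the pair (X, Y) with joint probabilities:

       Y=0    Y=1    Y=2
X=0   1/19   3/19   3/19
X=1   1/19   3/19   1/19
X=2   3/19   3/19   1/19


H(X,Y) = -Σ p(x,y) log₂ p(x,y)
  p(0,0)=1/19: -0.0526 × log₂(0.0526) = 0.2236
  p(0,1)=3/19: -0.1579 × log₂(0.1579) = 0.4205
  p(0,2)=3/19: -0.1579 × log₂(0.1579) = 0.4205
  p(1,0)=1/19: -0.0526 × log₂(0.0526) = 0.2236
  p(1,1)=3/19: -0.1579 × log₂(0.1579) = 0.4205
  p(1,2)=1/19: -0.0526 × log₂(0.0526) = 0.2236
  p(2,0)=3/19: -0.1579 × log₂(0.1579) = 0.4205
  p(2,1)=3/19: -0.1579 × log₂(0.1579) = 0.4205
  p(2,2)=1/19: -0.0526 × log₂(0.0526) = 0.2236
H(X,Y) = 2.9966 bits


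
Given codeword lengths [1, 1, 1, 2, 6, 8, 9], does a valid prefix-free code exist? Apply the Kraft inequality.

Kraft inequality: Σ 2^(-l_i) ≤ 1 for prefix-free code
Calculating: 2^(-1) + 2^(-1) + 2^(-1) + 2^(-2) + 2^(-6) + 2^(-8) + 2^(-9)
= 0.5 + 0.5 + 0.5 + 0.25 + 0.015625 + 0.00390625 + 0.001953125
= 1.7715
Since 1.7715 > 1, prefix-free code does not exist


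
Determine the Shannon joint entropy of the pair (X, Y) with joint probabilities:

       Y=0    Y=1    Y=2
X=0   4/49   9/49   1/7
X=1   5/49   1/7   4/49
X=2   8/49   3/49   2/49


H(X,Y) = -Σ p(x,y) log₂ p(x,y)
  p(0,0)=4/49: -0.0816 × log₂(0.0816) = 0.2951
  p(0,1)=9/49: -0.1837 × log₂(0.1837) = 0.4490
  p(0,2)=1/7: -0.1429 × log₂(0.1429) = 0.4011
  p(1,0)=5/49: -0.1020 × log₂(0.1020) = 0.3360
  p(1,1)=1/7: -0.1429 × log₂(0.1429) = 0.4011
  p(1,2)=4/49: -0.0816 × log₂(0.0816) = 0.2951
  p(2,0)=8/49: -0.1633 × log₂(0.1633) = 0.4269
  p(2,1)=3/49: -0.0612 × log₂(0.0612) = 0.2467
  p(2,2)=2/49: -0.0408 × log₂(0.0408) = 0.1884
H(X,Y) = 3.0393 bits


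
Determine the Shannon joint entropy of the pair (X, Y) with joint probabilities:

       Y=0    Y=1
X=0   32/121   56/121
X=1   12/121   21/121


H(X,Y) = -Σ p(x,y) log₂ p(x,y)
  p(0,0)=32/121: -0.2645 × log₂(0.2645) = 0.5075
  p(0,1)=56/121: -0.4628 × log₂(0.4628) = 0.5144
  p(1,0)=12/121: -0.0992 × log₂(0.0992) = 0.3306
  p(1,1)=21/121: -0.1736 × log₂(0.1736) = 0.4385
H(X,Y) = 1.7910 bits


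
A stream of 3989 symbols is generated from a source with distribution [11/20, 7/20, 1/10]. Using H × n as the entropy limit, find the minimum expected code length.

Entropy H = 1.3367 bits/symbol
Minimum bits = H × n = 1.3367 × 3989
= 5331.96 bits


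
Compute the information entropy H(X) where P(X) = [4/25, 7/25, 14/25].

H(X) = -Σ p(x) log₂ p(x)
  -4/25 × log₂(4/25) = 0.4230
  -7/25 × log₂(7/25) = 0.5142
  -14/25 × log₂(14/25) = 0.4684
H(X) = 1.4057 bits


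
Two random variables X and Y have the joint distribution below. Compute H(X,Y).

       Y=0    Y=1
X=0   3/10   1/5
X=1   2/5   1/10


H(X,Y) = -Σ p(x,y) log₂ p(x,y)
  p(0,0)=3/10: -0.3000 × log₂(0.3000) = 0.5211
  p(0,1)=1/5: -0.2000 × log₂(0.2000) = 0.4644
  p(1,0)=2/5: -0.4000 × log₂(0.4000) = 0.5288
  p(1,1)=1/10: -0.1000 × log₂(0.1000) = 0.3322
H(X,Y) = 1.8464 bits


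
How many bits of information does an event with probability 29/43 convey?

Information content I(x) = -log₂(p(x))
I = -log₂(29/43) = -log₂(0.6744)
I = 0.5683 bits


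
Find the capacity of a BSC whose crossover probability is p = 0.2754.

For BSC with error probability p:
C = 1 - H(p) where H(p) is binary entropy
H(0.2754) = -0.2754 × log₂(0.2754) - 0.7246 × log₂(0.7246)
H(p) = 0.8491
C = 1 - 0.8491 = 0.1509 bits/use


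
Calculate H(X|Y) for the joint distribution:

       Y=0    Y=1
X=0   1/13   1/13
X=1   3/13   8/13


H(X|Y) = Σ_y p(y) H(X|Y=y)
  p(Y=0) = 4/13, H(X|Y=0) = 0.8113
  p(Y=1) = 9/13, H(X|Y=1) = 0.5033
H(X|Y) = 0.3077×0.8113 + 0.6923×0.5033 = 0.5980 bits


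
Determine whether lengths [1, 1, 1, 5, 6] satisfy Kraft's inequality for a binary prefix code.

Kraft inequality: Σ 2^(-l_i) ≤ 1 for prefix-free code
Calculating: 2^(-1) + 2^(-1) + 2^(-1) + 2^(-5) + 2^(-6)
= 0.5 + 0.5 + 0.5 + 0.03125 + 0.015625
= 1.5469
Since 1.5469 > 1, prefix-free code does not exist


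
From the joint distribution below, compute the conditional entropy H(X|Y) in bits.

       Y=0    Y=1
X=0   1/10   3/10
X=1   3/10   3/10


H(X|Y) = Σ_y p(y) H(X|Y=y)
  p(Y=0) = 2/5, H(X|Y=0) = 0.8113
  p(Y=1) = 3/5, H(X|Y=1) = 1.0000
H(X|Y) = 0.4000×0.8113 + 0.6000×1.0000 = 0.9245 bits


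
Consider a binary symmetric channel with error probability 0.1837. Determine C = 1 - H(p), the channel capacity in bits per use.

For BSC with error probability p:
C = 1 - H(p) where H(p) is binary entropy
H(0.1837) = -0.1837 × log₂(0.1837) - 0.8163 × log₂(0.8163)
H(p) = 0.6881
C = 1 - 0.6881 = 0.3119 bits/use


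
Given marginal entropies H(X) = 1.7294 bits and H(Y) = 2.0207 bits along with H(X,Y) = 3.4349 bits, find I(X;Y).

I(X;Y) = H(X) + H(Y) - H(X,Y)
I(X;Y) = 1.7294 + 2.0207 - 3.4349 = 0.3152 bits


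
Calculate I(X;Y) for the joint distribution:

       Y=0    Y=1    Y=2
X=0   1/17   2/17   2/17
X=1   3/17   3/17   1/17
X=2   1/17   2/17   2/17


H(X) = 1.5657, H(Y) = 1.5657, H(X,Y) = 3.0575
I(X;Y) = H(X) + H(Y) - H(X,Y) = 0.0738 bits


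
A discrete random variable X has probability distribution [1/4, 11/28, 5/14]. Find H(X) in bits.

H(X) = -Σ p(x) log₂ p(x)
  -1/4 × log₂(1/4) = 0.5000
  -11/28 × log₂(11/28) = 0.5295
  -5/14 × log₂(5/14) = 0.5305
H(X) = 1.5601 bits


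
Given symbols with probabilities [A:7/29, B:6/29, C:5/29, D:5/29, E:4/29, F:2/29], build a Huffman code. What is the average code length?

Huffman tree construction:
Combine smallest probabilities repeatedly
Resulting codes:
  A: 10 (length 2)
  B: 00 (length 2)
  C: 110 (length 3)
  D: 111 (length 3)
  E: 011 (length 3)
  F: 010 (length 3)
Average length = Σ p(s) × length(s) = 2.5517 bits


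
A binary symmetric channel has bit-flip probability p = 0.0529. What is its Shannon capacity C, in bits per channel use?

For BSC with error probability p:
C = 1 - H(p) where H(p) is binary entropy
H(0.0529) = -0.0529 × log₂(0.0529) - 0.9471 × log₂(0.9471)
H(p) = 0.2986
C = 1 - 0.2986 = 0.7014 bits/use


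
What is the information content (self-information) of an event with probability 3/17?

Information content I(x) = -log₂(p(x))
I = -log₂(3/17) = -log₂(0.1765)
I = 2.5025 bits


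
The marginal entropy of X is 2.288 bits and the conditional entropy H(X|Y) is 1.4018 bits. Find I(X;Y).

I(X;Y) = H(X) - H(X|Y)
I(X;Y) = 2.288 - 1.4018 = 0.8862 bits


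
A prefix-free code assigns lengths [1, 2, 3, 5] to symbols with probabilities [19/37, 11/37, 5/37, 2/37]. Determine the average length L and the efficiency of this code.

Average length L = Σ p_i × l_i = 1.7838 bits
Entropy H = 1.6318 bits
Efficiency η = H/L × 100% = 91.48%


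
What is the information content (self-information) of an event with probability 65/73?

Information content I(x) = -log₂(p(x))
I = -log₂(65/73) = -log₂(0.8904)
I = 0.1675 bits


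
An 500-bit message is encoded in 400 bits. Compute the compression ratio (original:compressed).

Compression ratio = Original / Compressed
= 500 / 400 = 1.25:1


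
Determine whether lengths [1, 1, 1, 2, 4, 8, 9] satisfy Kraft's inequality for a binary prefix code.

Kraft inequality: Σ 2^(-l_i) ≤ 1 for prefix-free code
Calculating: 2^(-1) + 2^(-1) + 2^(-1) + 2^(-2) + 2^(-4) + 2^(-8) + 2^(-9)
= 0.5 + 0.5 + 0.5 + 0.25 + 0.0625 + 0.00390625 + 0.001953125
= 1.8184
Since 1.8184 > 1, prefix-free code does not exist


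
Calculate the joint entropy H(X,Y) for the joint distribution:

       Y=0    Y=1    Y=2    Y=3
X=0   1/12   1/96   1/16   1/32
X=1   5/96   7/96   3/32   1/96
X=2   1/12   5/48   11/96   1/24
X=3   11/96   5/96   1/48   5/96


H(X,Y) = -Σ p(x,y) log₂ p(x,y)
  p(0,0)=1/12: -0.0833 × log₂(0.0833) = 0.2987
  p(0,1)=1/96: -0.0104 × log₂(0.0104) = 0.0686
  p(0,2)=1/16: -0.0625 × log₂(0.0625) = 0.2500
  p(0,3)=1/32: -0.0312 × log₂(0.0312) = 0.1562
  p(1,0)=5/96: -0.0521 × log₂(0.0521) = 0.2220
  p(1,1)=7/96: -0.0729 × log₂(0.0729) = 0.2755
  p(1,2)=3/32: -0.0938 × log₂(0.0938) = 0.3202
  p(1,3)=1/96: -0.0104 × log₂(0.0104) = 0.0686
  p(2,0)=1/12: -0.0833 × log₂(0.0833) = 0.2987
  p(2,1)=5/48: -0.1042 × log₂(0.1042) = 0.3399
  p(2,2)=11/96: -0.1146 × log₂(0.1146) = 0.3581
  p(2,3)=1/24: -0.0417 × log₂(0.0417) = 0.1910
  p(3,0)=11/96: -0.1146 × log₂(0.1146) = 0.3581
  p(3,1)=5/96: -0.0521 × log₂(0.0521) = 0.2220
  p(3,2)=1/48: -0.0208 × log₂(0.0208) = 0.1164
  p(3,3)=5/96: -0.0521 × log₂(0.0521) = 0.2220
H(X,Y) = 3.7662 bits


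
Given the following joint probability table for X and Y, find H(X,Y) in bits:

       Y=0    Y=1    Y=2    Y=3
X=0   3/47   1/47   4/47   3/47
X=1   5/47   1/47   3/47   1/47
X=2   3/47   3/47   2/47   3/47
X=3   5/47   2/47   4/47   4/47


H(X,Y) = -Σ p(x,y) log₂ p(x,y)
  p(0,0)=3/47: -0.0638 × log₂(0.0638) = 0.2534
  p(0,1)=1/47: -0.0213 × log₂(0.0213) = 0.1182
  p(0,2)=4/47: -0.0851 × log₂(0.0851) = 0.3025
  p(0,3)=3/47: -0.0638 × log₂(0.0638) = 0.2534
  p(1,0)=5/47: -0.1064 × log₂(0.1064) = 0.3439
  p(1,1)=1/47: -0.0213 × log₂(0.0213) = 0.1182
  p(1,2)=3/47: -0.0638 × log₂(0.0638) = 0.2534
  p(1,3)=1/47: -0.0213 × log₂(0.0213) = 0.1182
  p(2,0)=3/47: -0.0638 × log₂(0.0638) = 0.2534
  p(2,1)=3/47: -0.0638 × log₂(0.0638) = 0.2534
  p(2,2)=2/47: -0.0426 × log₂(0.0426) = 0.1938
  p(2,3)=3/47: -0.0638 × log₂(0.0638) = 0.2534
  p(3,0)=5/47: -0.1064 × log₂(0.1064) = 0.3439
  p(3,1)=2/47: -0.0426 × log₂(0.0426) = 0.1938
  p(3,2)=4/47: -0.0851 × log₂(0.0851) = 0.3025
  p(3,3)=4/47: -0.0851 × log₂(0.0851) = 0.3025
H(X,Y) = 3.8578 bits


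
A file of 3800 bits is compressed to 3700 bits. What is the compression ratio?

Compression ratio = Original / Compressed
= 3800 / 3700 = 1.03:1


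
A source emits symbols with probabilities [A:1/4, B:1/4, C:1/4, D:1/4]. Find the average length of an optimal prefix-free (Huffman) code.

Huffman tree construction:
Combine smallest probabilities repeatedly
Resulting codes:
  A: 00 (length 2)
  B: 01 (length 2)
  C: 10 (length 2)
  D: 11 (length 2)
Average length = Σ p(s) × length(s) = 2.0000 bits


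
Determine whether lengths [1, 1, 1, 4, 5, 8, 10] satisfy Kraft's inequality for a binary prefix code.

Kraft inequality: Σ 2^(-l_i) ≤ 1 for prefix-free code
Calculating: 2^(-1) + 2^(-1) + 2^(-1) + 2^(-4) + 2^(-5) + 2^(-8) + 2^(-10)
= 0.5 + 0.5 + 0.5 + 0.0625 + 0.03125 + 0.00390625 + 0.0009765625
= 1.5986
Since 1.5986 > 1, prefix-free code does not exist


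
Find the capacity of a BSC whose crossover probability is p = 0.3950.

For BSC with error probability p:
C = 1 - H(p) where H(p) is binary entropy
H(0.3950) = -0.3950 × log₂(0.3950) - 0.6050 × log₂(0.6050)
H(p) = 0.9680
C = 1 - 0.9680 = 0.0320 bits/use


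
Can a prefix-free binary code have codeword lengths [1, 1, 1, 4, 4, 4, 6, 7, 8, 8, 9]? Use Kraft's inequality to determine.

Kraft inequality: Σ 2^(-l_i) ≤ 1 for prefix-free code
Calculating: 2^(-1) + 2^(-1) + 2^(-1) + 2^(-4) + 2^(-4) + 2^(-4) + 2^(-6) + 2^(-7) + 2^(-8) + 2^(-8) + 2^(-9)
= 0.5 + 0.5 + 0.5 + 0.0625 + 0.0625 + 0.0625 + 0.015625 + 0.0078125 + 0.00390625 + 0.00390625 + 0.001953125
= 1.7207
Since 1.7207 > 1, prefix-free code does not exist


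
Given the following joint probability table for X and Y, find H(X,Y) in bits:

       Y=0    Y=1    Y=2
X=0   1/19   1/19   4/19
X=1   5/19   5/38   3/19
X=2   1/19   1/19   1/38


H(X,Y) = -Σ p(x,y) log₂ p(x,y)
  p(0,0)=1/19: -0.0526 × log₂(0.0526) = 0.2236
  p(0,1)=1/19: -0.0526 × log₂(0.0526) = 0.2236
  p(0,2)=4/19: -0.2105 × log₂(0.2105) = 0.4732
  p(1,0)=5/19: -0.2632 × log₂(0.2632) = 0.5068
  p(1,1)=5/38: -0.1316 × log₂(0.1316) = 0.3850
  p(1,2)=3/19: -0.1579 × log₂(0.1579) = 0.4205
  p(2,0)=1/19: -0.0526 × log₂(0.0526) = 0.2236
  p(2,1)=1/19: -0.0526 × log₂(0.0526) = 0.2236
  p(2,2)=1/38: -0.0263 × log₂(0.0263) = 0.1381
H(X,Y) = 2.8180 bits


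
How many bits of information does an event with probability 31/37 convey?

Information content I(x) = -log₂(p(x))
I = -log₂(31/37) = -log₂(0.8378)
I = 0.2553 bits


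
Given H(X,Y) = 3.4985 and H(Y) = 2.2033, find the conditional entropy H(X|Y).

Chain rule: H(X,Y) = H(X|Y) + H(Y)
H(X|Y) = H(X,Y) - H(Y) = 3.4985 - 2.2033 = 1.2952 bits


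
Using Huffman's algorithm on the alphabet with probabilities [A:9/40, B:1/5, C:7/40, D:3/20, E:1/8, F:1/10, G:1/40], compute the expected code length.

Huffman tree construction:
Combine smallest probabilities repeatedly
Resulting codes:
  A: 01 (length 2)
  B: 00 (length 2)
  C: 111 (length 3)
  D: 110 (length 3)
  E: 100 (length 3)
  F: 1011 (length 4)
  G: 1010 (length 4)
Average length = Σ p(s) × length(s) = 2.7000 bits


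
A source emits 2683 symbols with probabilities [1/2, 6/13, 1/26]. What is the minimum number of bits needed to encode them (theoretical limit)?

Entropy H = 1.1956 bits/symbol
Minimum bits = H × n = 1.1956 × 2683
= 3207.85 bits


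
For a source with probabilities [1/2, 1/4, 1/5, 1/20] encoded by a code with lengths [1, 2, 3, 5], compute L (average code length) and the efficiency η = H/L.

Average length L = Σ p_i × l_i = 1.8500 bits
Entropy H = 1.6805 bits
Efficiency η = H/L × 100% = 90.84%


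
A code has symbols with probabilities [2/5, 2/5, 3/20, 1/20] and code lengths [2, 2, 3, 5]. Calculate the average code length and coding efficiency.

Average length L = Σ p_i × l_i = 2.3000 bits
Entropy H = 1.6842 bits
Efficiency η = H/L × 100% = 73.23%


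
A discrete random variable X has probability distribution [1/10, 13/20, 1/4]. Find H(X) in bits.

H(X) = -Σ p(x) log₂ p(x)
  -1/10 × log₂(1/10) = 0.3322
  -13/20 × log₂(13/20) = 0.4040
  -1/4 × log₂(1/4) = 0.5000
H(X) = 1.2362 bits


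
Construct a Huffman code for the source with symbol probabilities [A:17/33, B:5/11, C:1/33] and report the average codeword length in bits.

Huffman tree construction:
Combine smallest probabilities repeatedly
Resulting codes:
  A: 1 (length 1)
  B: 01 (length 2)
  C: 00 (length 2)
Average length = Σ p(s) × length(s) = 1.4848 bits


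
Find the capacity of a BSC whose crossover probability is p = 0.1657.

For BSC with error probability p:
C = 1 - H(p) where H(p) is binary entropy
H(0.1657) = -0.1657 × log₂(0.1657) - 0.8343 × log₂(0.8343)
H(p) = 0.6478
C = 1 - 0.6478 = 0.3522 bits/use


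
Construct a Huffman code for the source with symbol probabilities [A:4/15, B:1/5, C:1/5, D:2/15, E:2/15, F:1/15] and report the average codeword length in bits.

Huffman tree construction:
Combine smallest probabilities repeatedly
Resulting codes:
  A: 10 (length 2)
  B: 111 (length 3)
  C: 00 (length 2)
  D: 011 (length 3)
  E: 110 (length 3)
  F: 010 (length 3)
Average length = Σ p(s) × length(s) = 2.5333 bits


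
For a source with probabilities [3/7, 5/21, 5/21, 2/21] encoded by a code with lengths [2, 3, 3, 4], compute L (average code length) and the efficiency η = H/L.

Average length L = Σ p_i × l_i = 2.6667 bits
Entropy H = 1.8329 bits
Efficiency η = H/L × 100% = 68.73%


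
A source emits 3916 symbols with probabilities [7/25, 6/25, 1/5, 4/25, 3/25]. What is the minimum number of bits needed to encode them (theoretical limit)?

Entropy H = 2.2628 bits/symbol
Minimum bits = H × n = 2.2628 × 3916
= 8861.22 bits


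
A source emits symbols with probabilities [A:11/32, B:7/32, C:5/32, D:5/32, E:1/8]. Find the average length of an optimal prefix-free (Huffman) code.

Huffman tree construction:
Combine smallest probabilities repeatedly
Resulting codes:
  A: 11 (length 2)
  B: 01 (length 2)
  C: 101 (length 3)
  D: 00 (length 2)
  E: 100 (length 3)
Average length = Σ p(s) × length(s) = 2.2812 bits


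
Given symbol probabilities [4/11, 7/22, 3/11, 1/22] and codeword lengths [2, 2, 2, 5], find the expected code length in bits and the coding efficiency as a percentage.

Average length L = Σ p_i × l_i = 2.1364 bits
Entropy H = 1.7703 bits
Efficiency η = H/L × 100% = 82.86%


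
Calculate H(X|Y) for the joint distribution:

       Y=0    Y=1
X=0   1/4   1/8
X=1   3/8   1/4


H(X|Y) = Σ_y p(y) H(X|Y=y)
  p(Y=0) = 5/8, H(X|Y=0) = 0.9710
  p(Y=1) = 3/8, H(X|Y=1) = 0.9183
H(X|Y) = 0.6250×0.9710 + 0.3750×0.9183 = 0.9512 bits


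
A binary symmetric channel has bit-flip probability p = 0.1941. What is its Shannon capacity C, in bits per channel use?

For BSC with error probability p:
C = 1 - H(p) where H(p) is binary entropy
H(0.1941) = -0.1941 × log₂(0.1941) - 0.8059 × log₂(0.8059)
H(p) = 0.7100
C = 1 - 0.7100 = 0.2900 bits/use


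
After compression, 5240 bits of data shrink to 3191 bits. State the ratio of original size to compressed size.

Compression ratio = Original / Compressed
= 5240 / 3191 = 1.64:1


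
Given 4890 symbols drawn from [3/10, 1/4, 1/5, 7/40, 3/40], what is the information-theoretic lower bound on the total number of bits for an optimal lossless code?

Entropy H = 2.2058 bits/symbol
Minimum bits = H × n = 2.2058 × 4890
= 10786.35 bits


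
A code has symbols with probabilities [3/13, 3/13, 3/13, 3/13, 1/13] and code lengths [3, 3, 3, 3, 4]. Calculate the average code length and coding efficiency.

Average length L = Σ p_i × l_i = 3.0769 bits
Entropy H = 2.2374 bits
Efficiency η = H/L × 100% = 72.72%


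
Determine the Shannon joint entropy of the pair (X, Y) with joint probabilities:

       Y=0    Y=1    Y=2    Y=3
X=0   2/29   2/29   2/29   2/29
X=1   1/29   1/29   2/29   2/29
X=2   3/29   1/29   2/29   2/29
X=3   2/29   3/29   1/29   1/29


H(X,Y) = -Σ p(x,y) log₂ p(x,y)
  p(0,0)=2/29: -0.0690 × log₂(0.0690) = 0.2661
  p(0,1)=2/29: -0.0690 × log₂(0.0690) = 0.2661
  p(0,2)=2/29: -0.0690 × log₂(0.0690) = 0.2661
  p(0,3)=2/29: -0.0690 × log₂(0.0690) = 0.2661
  p(1,0)=1/29: -0.0345 × log₂(0.0345) = 0.1675
  p(1,1)=1/29: -0.0345 × log₂(0.0345) = 0.1675
  p(1,2)=2/29: -0.0690 × log₂(0.0690) = 0.2661
  p(1,3)=2/29: -0.0690 × log₂(0.0690) = 0.2661
  p(2,0)=3/29: -0.1034 × log₂(0.1034) = 0.3386
  p(2,1)=1/29: -0.0345 × log₂(0.0345) = 0.1675
  p(2,2)=2/29: -0.0690 × log₂(0.0690) = 0.2661
  p(2,3)=2/29: -0.0690 × log₂(0.0690) = 0.2661
  p(3,0)=2/29: -0.0690 × log₂(0.0690) = 0.2661
  p(3,1)=3/29: -0.1034 × log₂(0.1034) = 0.3386
  p(3,2)=1/29: -0.0345 × log₂(0.0345) = 0.1675
  p(3,3)=1/29: -0.0345 × log₂(0.0345) = 0.1675
H(X,Y) = 3.9094 bits


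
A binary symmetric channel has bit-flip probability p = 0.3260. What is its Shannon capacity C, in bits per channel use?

For BSC with error probability p:
C = 1 - H(p) where H(p) is binary entropy
H(0.3260) = -0.3260 × log₂(0.3260) - 0.6740 × log₂(0.6740)
H(p) = 0.9108
C = 1 - 0.9108 = 0.0892 bits/use


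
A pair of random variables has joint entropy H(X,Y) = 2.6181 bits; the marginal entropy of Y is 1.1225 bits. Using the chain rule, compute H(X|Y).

Chain rule: H(X,Y) = H(X|Y) + H(Y)
H(X|Y) = H(X,Y) - H(Y) = 2.6181 - 1.1225 = 1.4956 bits


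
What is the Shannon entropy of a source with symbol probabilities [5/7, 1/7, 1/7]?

H(X) = -Σ p(x) log₂ p(x)
  -5/7 × log₂(5/7) = 0.3467
  -1/7 × log₂(1/7) = 0.4011
  -1/7 × log₂(1/7) = 0.4011
H(X) = 1.1488 bits


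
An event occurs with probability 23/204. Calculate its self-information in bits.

Information content I(x) = -log₂(p(x))
I = -log₂(23/204) = -log₂(0.1127)
I = 3.1489 bits


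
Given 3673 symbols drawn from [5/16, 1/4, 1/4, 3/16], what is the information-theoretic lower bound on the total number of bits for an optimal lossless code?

Entropy H = 1.9772 bits/symbol
Minimum bits = H × n = 1.9772 × 3673
= 7262.32 bits


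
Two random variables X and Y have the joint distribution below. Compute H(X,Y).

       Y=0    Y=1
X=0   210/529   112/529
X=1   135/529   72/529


H(X,Y) = -Σ p(x,y) log₂ p(x,y)
  p(0,0)=210/529: -0.3970 × log₂(0.3970) = 0.5291
  p(0,1)=112/529: -0.2117 × log₂(0.2117) = 0.4742
  p(1,0)=135/529: -0.2552 × log₂(0.2552) = 0.5028
  p(1,1)=72/529: -0.1361 × log₂(0.1361) = 0.3916
H(X,Y) = 1.8977 bits


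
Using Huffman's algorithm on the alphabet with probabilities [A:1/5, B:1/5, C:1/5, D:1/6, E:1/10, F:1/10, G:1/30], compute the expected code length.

Huffman tree construction:
Combine smallest probabilities repeatedly
Resulting codes:
  A: 111 (length 3)
  B: 00 (length 2)
  C: 01 (length 2)
  D: 110 (length 3)
  E: 1011 (length 4)
  F: 100 (length 3)
  G: 1010 (length 4)
Average length = Σ p(s) × length(s) = 2.7333 bits


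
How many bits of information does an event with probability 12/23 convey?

Information content I(x) = -log₂(p(x))
I = -log₂(12/23) = -log₂(0.5217)
I = 0.9386 bits


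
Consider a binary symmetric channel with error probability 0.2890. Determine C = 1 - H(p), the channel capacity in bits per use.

For BSC with error probability p:
C = 1 - H(p) where H(p) is binary entropy
H(0.2890) = -0.2890 × log₂(0.2890) - 0.7110 × log₂(0.7110)
H(p) = 0.8674
C = 1 - 0.8674 = 0.1326 bits/use


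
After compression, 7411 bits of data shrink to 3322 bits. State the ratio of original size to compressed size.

Compression ratio = Original / Compressed
= 7411 / 3322 = 2.23:1


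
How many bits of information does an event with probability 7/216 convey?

Information content I(x) = -log₂(p(x))
I = -log₂(7/216) = -log₂(0.0324)
I = 4.9475 bits


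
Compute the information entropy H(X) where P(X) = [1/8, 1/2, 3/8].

H(X) = -Σ p(x) log₂ p(x)
  -1/8 × log₂(1/8) = 0.3750
  -1/2 × log₂(1/2) = 0.5000
  -3/8 × log₂(3/8) = 0.5306
H(X) = 1.4056 bits


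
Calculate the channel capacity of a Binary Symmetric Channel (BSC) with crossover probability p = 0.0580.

For BSC with error probability p:
C = 1 - H(p) where H(p) is binary entropy
H(0.0580) = -0.0580 × log₂(0.0580) - 0.9420 × log₂(0.9420)
H(p) = 0.3195
C = 1 - 0.3195 = 0.6805 bits/use


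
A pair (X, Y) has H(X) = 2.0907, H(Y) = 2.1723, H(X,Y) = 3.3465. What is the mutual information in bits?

I(X;Y) = H(X) + H(Y) - H(X,Y)
I(X;Y) = 2.0907 + 2.1723 - 3.3465 = 0.9165 bits


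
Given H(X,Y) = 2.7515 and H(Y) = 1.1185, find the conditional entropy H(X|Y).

Chain rule: H(X,Y) = H(X|Y) + H(Y)
H(X|Y) = H(X,Y) - H(Y) = 2.7515 - 1.1185 = 1.633 bits


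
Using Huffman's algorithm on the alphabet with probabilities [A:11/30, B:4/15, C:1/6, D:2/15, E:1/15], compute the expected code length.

Huffman tree construction:
Combine smallest probabilities repeatedly
Resulting codes:
  A: 11 (length 2)
  B: 10 (length 2)
  C: 00 (length 2)
  D: 011 (length 3)
  E: 010 (length 3)
Average length = Σ p(s) × length(s) = 2.2000 bits


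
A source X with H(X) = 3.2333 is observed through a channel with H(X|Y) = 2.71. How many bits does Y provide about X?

I(X;Y) = H(X) - H(X|Y)
I(X;Y) = 3.2333 - 2.71 = 0.5233 bits


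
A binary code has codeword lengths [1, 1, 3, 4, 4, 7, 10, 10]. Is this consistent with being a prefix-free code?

Kraft inequality: Σ 2^(-l_i) ≤ 1 for prefix-free code
Calculating: 2^(-1) + 2^(-1) + 2^(-3) + 2^(-4) + 2^(-4) + 2^(-7) + 2^(-10) + 2^(-10)
= 0.5 + 0.5 + 0.125 + 0.0625 + 0.0625 + 0.0078125 + 0.0009765625 + 0.0009765625
= 1.2598
Since 1.2598 > 1, prefix-free code does not exist


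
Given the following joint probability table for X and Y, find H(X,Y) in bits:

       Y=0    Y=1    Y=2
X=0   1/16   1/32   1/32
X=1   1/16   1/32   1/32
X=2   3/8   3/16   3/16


H(X,Y) = -Σ p(x,y) log₂ p(x,y)
  p(0,0)=1/16: -0.0625 × log₂(0.0625) = 0.2500
  p(0,1)=1/32: -0.0312 × log₂(0.0312) = 0.1562
  p(0,2)=1/32: -0.0312 × log₂(0.0312) = 0.1562
  p(1,0)=1/16: -0.0625 × log₂(0.0625) = 0.2500
  p(1,1)=1/32: -0.0312 × log₂(0.0312) = 0.1562
  p(1,2)=1/32: -0.0312 × log₂(0.0312) = 0.1562
  p(2,0)=3/8: -0.3750 × log₂(0.3750) = 0.5306
  p(2,1)=3/16: -0.1875 × log₂(0.1875) = 0.4528
  p(2,2)=3/16: -0.1875 × log₂(0.1875) = 0.4528
H(X,Y) = 2.5613 bits


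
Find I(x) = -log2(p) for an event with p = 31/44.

Information content I(x) = -log₂(p(x))
I = -log₂(31/44) = -log₂(0.7045)
I = 0.5052 bits


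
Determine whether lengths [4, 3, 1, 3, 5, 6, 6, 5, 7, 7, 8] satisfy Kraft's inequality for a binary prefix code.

Kraft inequality: Σ 2^(-l_i) ≤ 1 for prefix-free code
Calculating: 2^(-4) + 2^(-3) + 2^(-1) + 2^(-3) + 2^(-5) + 2^(-6) + 2^(-6) + 2^(-5) + 2^(-7) + 2^(-7) + 2^(-8)
= 0.0625 + 0.125 + 0.5 + 0.125 + 0.03125 + 0.015625 + 0.015625 + 0.03125 + 0.0078125 + 0.0078125 + 0.00390625
= 0.9258
Since 0.9258 ≤ 1, prefix-free code exists


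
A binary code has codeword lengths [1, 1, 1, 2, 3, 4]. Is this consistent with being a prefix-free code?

Kraft inequality: Σ 2^(-l_i) ≤ 1 for prefix-free code
Calculating: 2^(-1) + 2^(-1) + 2^(-1) + 2^(-2) + 2^(-3) + 2^(-4)
= 0.5 + 0.5 + 0.5 + 0.25 + 0.125 + 0.0625
= 1.9375
Since 1.9375 > 1, prefix-free code does not exist


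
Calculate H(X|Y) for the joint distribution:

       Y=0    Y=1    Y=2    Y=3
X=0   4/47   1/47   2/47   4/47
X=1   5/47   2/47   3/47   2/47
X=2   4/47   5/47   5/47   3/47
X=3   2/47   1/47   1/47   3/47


H(X|Y) = Σ_y p(y) H(X|Y=y)
  p(Y=0) = 15/47, H(X|Y=0) = 1.9329
  p(Y=1) = 9/47, H(X|Y=1) = 1.6577
  p(Y=2) = 11/47, H(X|Y=2) = 1.7899
  p(Y=3) = 12/47, H(X|Y=3) = 1.9591
H(X|Y) = 0.3191×1.9329 + 0.1915×1.6577 + 0.2340×1.7899 + 0.2553×1.9591 = 1.8535 bits


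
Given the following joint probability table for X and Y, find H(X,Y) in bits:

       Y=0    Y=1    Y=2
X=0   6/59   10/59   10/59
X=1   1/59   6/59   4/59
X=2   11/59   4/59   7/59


H(X,Y) = -Σ p(x,y) log₂ p(x,y)
  p(0,0)=6/59: -0.1017 × log₂(0.1017) = 0.3354
  p(0,1)=10/59: -0.1695 × log₂(0.1695) = 0.4340
  p(0,2)=10/59: -0.1695 × log₂(0.1695) = 0.4340
  p(1,0)=1/59: -0.0169 × log₂(0.0169) = 0.0997
  p(1,1)=6/59: -0.1017 × log₂(0.1017) = 0.3354
  p(1,2)=4/59: -0.0678 × log₂(0.0678) = 0.2632
  p(2,0)=11/59: -0.1864 × log₂(0.1864) = 0.4518
  p(2,1)=4/59: -0.0678 × log₂(0.0678) = 0.2632
  p(2,2)=7/59: -0.1186 × log₂(0.1186) = 0.3649
H(X,Y) = 2.9816 bits


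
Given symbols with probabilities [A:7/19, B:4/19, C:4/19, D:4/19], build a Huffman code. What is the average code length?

Huffman tree construction:
Combine smallest probabilities repeatedly
Resulting codes:
  A: 11 (length 2)
  B: 00 (length 2)
  C: 01 (length 2)
  D: 10 (length 2)
Average length = Σ p(s) × length(s) = 2.0000 bits


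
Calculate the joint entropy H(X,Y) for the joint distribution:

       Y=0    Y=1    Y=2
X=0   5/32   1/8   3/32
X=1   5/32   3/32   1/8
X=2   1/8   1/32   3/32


H(X,Y) = -Σ p(x,y) log₂ p(x,y)
  p(0,0)=5/32: -0.1562 × log₂(0.1562) = 0.4184
  p(0,1)=1/8: -0.1250 × log₂(0.1250) = 0.3750
  p(0,2)=3/32: -0.0938 × log₂(0.0938) = 0.3202
  p(1,0)=5/32: -0.1562 × log₂(0.1562) = 0.4184
  p(1,1)=3/32: -0.0938 × log₂(0.0938) = 0.3202
  p(1,2)=1/8: -0.1250 × log₂(0.1250) = 0.3750
  p(2,0)=1/8: -0.1250 × log₂(0.1250) = 0.3750
  p(2,1)=1/32: -0.0312 × log₂(0.0312) = 0.1562
  p(2,2)=3/32: -0.0938 × log₂(0.0938) = 0.3202
H(X,Y) = 3.0786 bits


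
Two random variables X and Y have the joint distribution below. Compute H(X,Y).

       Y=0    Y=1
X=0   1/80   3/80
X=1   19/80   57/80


H(X,Y) = -Σ p(x,y) log₂ p(x,y)
  p(0,0)=1/80: -0.0125 × log₂(0.0125) = 0.0790
  p(0,1)=3/80: -0.0375 × log₂(0.0375) = 0.1776
  p(1,0)=19/80: -0.2375 × log₂(0.2375) = 0.4926
  p(1,1)=57/80: -0.7125 × log₂(0.7125) = 0.3484
H(X,Y) = 1.0977 bits


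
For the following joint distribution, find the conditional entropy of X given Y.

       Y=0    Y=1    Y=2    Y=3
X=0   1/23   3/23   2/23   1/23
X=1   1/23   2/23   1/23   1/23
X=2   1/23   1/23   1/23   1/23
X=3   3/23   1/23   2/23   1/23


H(X|Y) = Σ_y p(y) H(X|Y=y)
  p(Y=0) = 6/23, H(X|Y=0) = 1.7925
  p(Y=1) = 7/23, H(X|Y=1) = 1.8424
  p(Y=2) = 6/23, H(X|Y=2) = 1.9183
  p(Y=3) = 4/23, H(X|Y=3) = 2.0000
H(X|Y) = 0.2609×1.7925 + 0.3043×1.8424 + 0.2609×1.9183 + 0.1739×2.0000 = 1.8766 bits


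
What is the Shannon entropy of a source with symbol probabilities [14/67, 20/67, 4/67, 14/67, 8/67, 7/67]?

H(X) = -Σ p(x) log₂ p(x)
  -14/67 × log₂(14/67) = 0.4720
  -20/67 × log₂(20/67) = 0.5206
  -4/67 × log₂(4/67) = 0.2428
  -14/67 × log₂(14/67) = 0.4720
  -8/67 × log₂(8/67) = 0.3661
  -7/67 × log₂(7/67) = 0.3405
H(X) = 2.4139 bits


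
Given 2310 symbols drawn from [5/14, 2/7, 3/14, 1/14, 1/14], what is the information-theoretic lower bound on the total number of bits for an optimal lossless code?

Entropy H = 2.0670 bits/symbol
Minimum bits = H × n = 2.0670 × 2310
= 4774.84 bits


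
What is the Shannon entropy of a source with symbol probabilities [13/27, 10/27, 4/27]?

H(X) = -Σ p(x) log₂ p(x)
  -13/27 × log₂(13/27) = 0.5077
  -10/27 × log₂(10/27) = 0.5307
  -4/27 × log₂(4/27) = 0.4081
H(X) = 1.4466 bits


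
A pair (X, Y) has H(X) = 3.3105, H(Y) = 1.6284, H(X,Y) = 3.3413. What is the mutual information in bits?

I(X;Y) = H(X) + H(Y) - H(X,Y)
I(X;Y) = 3.3105 + 1.6284 - 3.3413 = 1.5976 bits


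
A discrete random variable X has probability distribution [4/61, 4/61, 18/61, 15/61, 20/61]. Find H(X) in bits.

H(X) = -Σ p(x) log₂ p(x)
  -4/61 × log₂(4/61) = 0.2578
  -4/61 × log₂(4/61) = 0.2578
  -18/61 × log₂(18/61) = 0.5196
  -15/61 × log₂(15/61) = 0.4977
  -20/61 × log₂(20/61) = 0.5275
H(X) = 2.0602 bits


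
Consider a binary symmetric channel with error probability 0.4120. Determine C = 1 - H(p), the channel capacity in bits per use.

For BSC with error probability p:
C = 1 - H(p) where H(p) is binary entropy
H(0.4120) = -0.4120 × log₂(0.4120) - 0.5880 × log₂(0.5880)
H(p) = 0.9775
C = 1 - 0.9775 = 0.0225 bits/use


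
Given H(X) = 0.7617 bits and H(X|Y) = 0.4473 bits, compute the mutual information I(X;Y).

I(X;Y) = H(X) - H(X|Y)
I(X;Y) = 0.7617 - 0.4473 = 0.3144 bits


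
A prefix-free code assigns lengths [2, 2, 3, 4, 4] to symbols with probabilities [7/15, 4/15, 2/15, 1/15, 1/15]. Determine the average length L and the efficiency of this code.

Average length L = Σ p_i × l_i = 2.4000 bits
Entropy H = 1.9301 bits
Efficiency η = H/L × 100% = 80.42%


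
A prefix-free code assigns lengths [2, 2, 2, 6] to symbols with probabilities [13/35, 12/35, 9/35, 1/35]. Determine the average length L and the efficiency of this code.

Average length L = Σ p_i × l_i = 2.1143 bits
Entropy H = 1.7106 bits
Efficiency η = H/L × 100% = 80.91%


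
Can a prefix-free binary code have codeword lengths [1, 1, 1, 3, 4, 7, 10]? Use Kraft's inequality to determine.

Kraft inequality: Σ 2^(-l_i) ≤ 1 for prefix-free code
Calculating: 2^(-1) + 2^(-1) + 2^(-1) + 2^(-3) + 2^(-4) + 2^(-7) + 2^(-10)
= 0.5 + 0.5 + 0.5 + 0.125 + 0.0625 + 0.0078125 + 0.0009765625
= 1.6963
Since 1.6963 > 1, prefix-free code does not exist


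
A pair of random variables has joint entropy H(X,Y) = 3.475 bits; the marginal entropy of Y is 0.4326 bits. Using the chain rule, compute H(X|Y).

Chain rule: H(X,Y) = H(X|Y) + H(Y)
H(X|Y) = H(X,Y) - H(Y) = 3.475 - 0.4326 = 3.0424 bits


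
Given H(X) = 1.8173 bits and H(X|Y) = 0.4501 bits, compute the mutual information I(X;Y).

I(X;Y) = H(X) - H(X|Y)
I(X;Y) = 1.8173 - 0.4501 = 1.3672 bits


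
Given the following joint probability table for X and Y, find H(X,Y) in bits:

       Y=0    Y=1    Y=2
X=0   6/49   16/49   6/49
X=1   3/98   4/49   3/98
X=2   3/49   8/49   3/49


H(X,Y) = -Σ p(x,y) log₂ p(x,y)
  p(0,0)=6/49: -0.1224 × log₂(0.1224) = 0.3710
  p(0,1)=16/49: -0.3265 × log₂(0.3265) = 0.5273
  p(0,2)=6/49: -0.1224 × log₂(0.1224) = 0.3710
  p(1,0)=3/98: -0.0306 × log₂(0.0306) = 0.1540
  p(1,1)=4/49: -0.0816 × log₂(0.0816) = 0.2951
  p(1,2)=3/98: -0.0306 × log₂(0.0306) = 0.1540
  p(2,0)=3/49: -0.0612 × log₂(0.0612) = 0.2467
  p(2,1)=8/49: -0.1633 × log₂(0.1633) = 0.4269
  p(2,2)=3/49: -0.0612 × log₂(0.0612) = 0.2467
H(X,Y) = 2.7926 bits


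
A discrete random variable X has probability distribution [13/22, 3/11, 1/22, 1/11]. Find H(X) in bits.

H(X) = -Σ p(x) log₂ p(x)
  -13/22 × log₂(13/22) = 0.4485
  -3/11 × log₂(3/11) = 0.5112
  -1/22 × log₂(1/22) = 0.2027
  -1/11 × log₂(1/11) = 0.3145
H(X) = 1.4769 bits
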